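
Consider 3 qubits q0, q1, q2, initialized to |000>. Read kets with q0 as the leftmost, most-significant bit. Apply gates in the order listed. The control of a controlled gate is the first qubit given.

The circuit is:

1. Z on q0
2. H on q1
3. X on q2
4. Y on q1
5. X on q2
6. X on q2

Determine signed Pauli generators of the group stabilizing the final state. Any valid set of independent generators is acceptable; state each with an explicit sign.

The stabilizer group can be generated by -IXI, +ZII, -IIZ, among other valid generating sets. Key observation: steps 5-6 multiply out to the identity, so the circuit reduces to the remaining gates.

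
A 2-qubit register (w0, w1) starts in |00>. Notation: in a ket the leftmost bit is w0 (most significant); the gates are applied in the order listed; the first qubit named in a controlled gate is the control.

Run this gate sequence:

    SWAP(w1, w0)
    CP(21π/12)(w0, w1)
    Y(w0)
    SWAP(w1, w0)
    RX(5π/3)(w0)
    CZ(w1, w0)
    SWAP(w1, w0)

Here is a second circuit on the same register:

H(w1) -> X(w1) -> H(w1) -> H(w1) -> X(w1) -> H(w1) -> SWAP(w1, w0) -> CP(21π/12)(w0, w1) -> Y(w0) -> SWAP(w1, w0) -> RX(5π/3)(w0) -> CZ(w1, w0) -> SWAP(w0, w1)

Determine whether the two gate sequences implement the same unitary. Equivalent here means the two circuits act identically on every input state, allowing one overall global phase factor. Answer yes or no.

Yes, they are equivalent — the unitaries differ by at most a global phase.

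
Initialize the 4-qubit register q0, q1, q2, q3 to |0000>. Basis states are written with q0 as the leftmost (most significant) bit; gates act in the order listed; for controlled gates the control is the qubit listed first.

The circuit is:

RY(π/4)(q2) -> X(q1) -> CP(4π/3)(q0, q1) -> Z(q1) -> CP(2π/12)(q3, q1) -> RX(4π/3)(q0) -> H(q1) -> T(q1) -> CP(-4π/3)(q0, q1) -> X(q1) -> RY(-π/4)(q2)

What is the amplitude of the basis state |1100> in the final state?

|1100> carries amplitude sqrt(6)*I/4 in the final state.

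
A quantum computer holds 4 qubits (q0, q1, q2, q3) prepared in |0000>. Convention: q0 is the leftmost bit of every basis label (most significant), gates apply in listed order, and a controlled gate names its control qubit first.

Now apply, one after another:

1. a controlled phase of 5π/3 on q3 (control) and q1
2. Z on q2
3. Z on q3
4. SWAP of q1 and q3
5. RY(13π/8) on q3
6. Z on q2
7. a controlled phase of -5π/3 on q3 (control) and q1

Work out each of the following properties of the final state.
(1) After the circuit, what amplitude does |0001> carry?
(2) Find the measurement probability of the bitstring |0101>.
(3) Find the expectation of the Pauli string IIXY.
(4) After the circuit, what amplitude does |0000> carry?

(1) |0001> carries amplitude sin(3*pi/16) in the final state.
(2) Outcome |0101> occurs with probability 0.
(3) The expectation value of IIXY is 0.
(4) The final state's coefficient on |0000> equals -cos(3*pi/16).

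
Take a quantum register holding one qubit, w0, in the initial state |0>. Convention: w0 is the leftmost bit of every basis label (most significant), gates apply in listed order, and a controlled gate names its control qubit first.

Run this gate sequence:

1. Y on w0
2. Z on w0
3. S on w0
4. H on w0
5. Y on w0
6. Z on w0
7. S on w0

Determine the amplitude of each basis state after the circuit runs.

The resulting statevector has amplitude sqrt(2)*I/2 on |0>, sqrt(2)/2 on |1>.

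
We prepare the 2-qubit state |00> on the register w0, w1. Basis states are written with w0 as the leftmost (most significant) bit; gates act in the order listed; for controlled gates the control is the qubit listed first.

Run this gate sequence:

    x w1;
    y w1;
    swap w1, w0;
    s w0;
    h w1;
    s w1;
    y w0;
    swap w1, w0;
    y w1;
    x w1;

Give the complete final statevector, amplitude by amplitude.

After the circuit, the state carries amplitude 0 on |00>, -sqrt(2)*I/2 on |01>, 0 on |10>, sqrt(2)/2 on |11>.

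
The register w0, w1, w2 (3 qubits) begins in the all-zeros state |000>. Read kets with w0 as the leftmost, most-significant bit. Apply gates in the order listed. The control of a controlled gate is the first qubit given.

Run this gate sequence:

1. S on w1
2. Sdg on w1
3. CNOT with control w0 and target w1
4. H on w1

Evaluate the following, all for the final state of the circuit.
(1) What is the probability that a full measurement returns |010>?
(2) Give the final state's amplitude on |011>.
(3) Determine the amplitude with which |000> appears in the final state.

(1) The probability of measuring |010> is 1/2. Key observation: steps 1-2 multiply out to the identity, so the circuit reduces to the remaining gates.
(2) The amplitude on |011> is 0.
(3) |000> carries amplitude sqrt(2)/2 in the final state.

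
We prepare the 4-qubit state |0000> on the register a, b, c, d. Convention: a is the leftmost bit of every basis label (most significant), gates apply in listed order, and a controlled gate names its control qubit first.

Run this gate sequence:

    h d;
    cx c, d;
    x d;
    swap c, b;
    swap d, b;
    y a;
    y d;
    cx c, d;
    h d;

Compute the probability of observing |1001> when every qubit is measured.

Outcome |1001> occurs with probability 1/4.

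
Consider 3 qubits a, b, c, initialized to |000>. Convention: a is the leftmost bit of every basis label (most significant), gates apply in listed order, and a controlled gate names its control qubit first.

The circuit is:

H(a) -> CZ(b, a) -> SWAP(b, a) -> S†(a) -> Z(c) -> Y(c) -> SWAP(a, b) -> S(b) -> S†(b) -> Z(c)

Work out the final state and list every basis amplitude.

The final amplitudes are -sqrt(2)*I/2 on |001>, -sqrt(2)*I/2 on |101>, and 0 on every other basis state.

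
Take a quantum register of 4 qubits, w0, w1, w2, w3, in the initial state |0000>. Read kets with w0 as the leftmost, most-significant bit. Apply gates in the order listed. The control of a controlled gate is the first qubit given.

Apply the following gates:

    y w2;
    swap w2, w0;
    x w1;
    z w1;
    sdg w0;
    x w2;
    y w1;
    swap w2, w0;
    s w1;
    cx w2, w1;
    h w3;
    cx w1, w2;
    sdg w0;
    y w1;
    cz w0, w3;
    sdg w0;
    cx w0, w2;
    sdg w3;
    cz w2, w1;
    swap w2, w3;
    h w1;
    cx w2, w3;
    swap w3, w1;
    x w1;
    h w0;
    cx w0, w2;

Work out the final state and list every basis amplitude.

The final amplitudes are -sqrt(2)/4 on |0000>, -sqrt(2)/4 on |0001>, 0 on |0010>, 0 on |0011>, 0 on |0100>, 0 on |0101>, -sqrt(2)*I/4 on |0110>, -sqrt(2)*I/4 on |0111>, 0 on |1000>, 0 on |1001>, sqrt(2)/4 on |1010>, sqrt(2)/4 on |1011>, sqrt(2)*I/4 on |1100>, sqrt(2)*I/4 on |1101>, 0 on |1110>, 0 on |1111>.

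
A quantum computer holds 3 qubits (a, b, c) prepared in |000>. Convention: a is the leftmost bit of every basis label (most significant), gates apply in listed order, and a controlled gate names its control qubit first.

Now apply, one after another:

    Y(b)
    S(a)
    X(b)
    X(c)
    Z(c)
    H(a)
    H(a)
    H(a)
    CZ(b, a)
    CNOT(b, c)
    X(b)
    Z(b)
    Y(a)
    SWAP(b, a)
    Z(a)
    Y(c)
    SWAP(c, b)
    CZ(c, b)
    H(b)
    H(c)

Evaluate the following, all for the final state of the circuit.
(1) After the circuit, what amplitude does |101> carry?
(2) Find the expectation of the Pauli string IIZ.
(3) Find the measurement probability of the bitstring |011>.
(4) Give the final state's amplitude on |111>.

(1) The final state's coefficient on |101> equals sqrt(2)*I/2. Key observation: steps 6-7 multiply out to the identity, so the circuit reduces to the remaining gates.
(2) In the final state, IIZ has expectation -1.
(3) The probability of measuring |011> is 0.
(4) |111> carries amplitude sqrt(2)*I/2 in the final state.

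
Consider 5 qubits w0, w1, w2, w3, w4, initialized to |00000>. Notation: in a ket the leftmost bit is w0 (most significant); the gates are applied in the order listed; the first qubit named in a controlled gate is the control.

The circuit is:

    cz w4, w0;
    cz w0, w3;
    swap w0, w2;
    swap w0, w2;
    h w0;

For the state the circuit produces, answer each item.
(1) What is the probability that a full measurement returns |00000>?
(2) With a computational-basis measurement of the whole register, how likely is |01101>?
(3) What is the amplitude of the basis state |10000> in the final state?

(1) Outcome |00000> occurs with probability 1/2. Key observation: gates 3-4 undo each other exactly, leaving only the rest of the circuit to track.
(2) The probability of measuring |01101> is 0.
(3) |10000> carries amplitude sqrt(2)/2 in the final state.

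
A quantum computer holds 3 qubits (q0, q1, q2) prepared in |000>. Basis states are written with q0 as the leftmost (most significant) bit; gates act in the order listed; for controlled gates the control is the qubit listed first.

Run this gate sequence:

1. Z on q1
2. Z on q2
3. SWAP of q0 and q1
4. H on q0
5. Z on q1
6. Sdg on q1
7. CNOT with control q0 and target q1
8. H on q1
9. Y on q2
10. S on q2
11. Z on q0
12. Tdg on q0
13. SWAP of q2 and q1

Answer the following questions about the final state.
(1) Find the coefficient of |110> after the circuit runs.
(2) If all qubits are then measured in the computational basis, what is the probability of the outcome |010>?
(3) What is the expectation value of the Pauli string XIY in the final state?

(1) |110> carries amplitude -exp(3*I*pi/4)/2 in the final state.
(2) The probability of measuring |010> is 1/4.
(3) The expectation value of XIY is -sqrt(2)/2.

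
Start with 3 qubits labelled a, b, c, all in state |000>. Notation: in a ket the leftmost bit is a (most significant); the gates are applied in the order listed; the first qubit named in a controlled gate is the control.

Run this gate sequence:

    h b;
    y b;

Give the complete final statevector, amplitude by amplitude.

After the circuit, the state carries amplitude -sqrt(2)*I/2 on |000>, sqrt(2)*I/2 on |010>, and 0 on every other basis state.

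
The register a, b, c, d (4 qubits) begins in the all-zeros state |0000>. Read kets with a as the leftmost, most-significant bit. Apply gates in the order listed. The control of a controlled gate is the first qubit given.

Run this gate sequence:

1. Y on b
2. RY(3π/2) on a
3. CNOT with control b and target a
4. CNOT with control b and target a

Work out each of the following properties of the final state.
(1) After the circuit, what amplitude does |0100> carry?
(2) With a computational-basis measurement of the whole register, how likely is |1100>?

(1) The final state's coefficient on |0100> equals -sqrt(2)*I/2.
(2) A full measurement returns |1100> with probability 1/2.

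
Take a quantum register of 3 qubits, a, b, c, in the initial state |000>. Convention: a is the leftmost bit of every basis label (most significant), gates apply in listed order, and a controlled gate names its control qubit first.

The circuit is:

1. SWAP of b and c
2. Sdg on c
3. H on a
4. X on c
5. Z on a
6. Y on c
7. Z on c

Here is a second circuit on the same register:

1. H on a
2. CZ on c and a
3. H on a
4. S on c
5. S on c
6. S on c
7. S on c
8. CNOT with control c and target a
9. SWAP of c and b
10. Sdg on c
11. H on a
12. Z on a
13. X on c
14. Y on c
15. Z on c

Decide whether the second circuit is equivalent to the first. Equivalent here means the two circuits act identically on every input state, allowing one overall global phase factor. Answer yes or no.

Yes: on every input state the two circuits agree up to one overall phase factor.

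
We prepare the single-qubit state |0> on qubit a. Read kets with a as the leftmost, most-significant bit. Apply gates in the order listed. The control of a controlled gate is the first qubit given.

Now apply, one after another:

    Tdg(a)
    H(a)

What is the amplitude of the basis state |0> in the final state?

|0> carries amplitude sqrt(2)/2 in the final state.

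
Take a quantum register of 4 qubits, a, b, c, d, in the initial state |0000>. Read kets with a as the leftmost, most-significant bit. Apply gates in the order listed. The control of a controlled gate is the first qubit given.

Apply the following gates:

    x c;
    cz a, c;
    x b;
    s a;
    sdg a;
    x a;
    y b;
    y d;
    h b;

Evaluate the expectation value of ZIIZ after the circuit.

The observable ZIIZ averages to 1.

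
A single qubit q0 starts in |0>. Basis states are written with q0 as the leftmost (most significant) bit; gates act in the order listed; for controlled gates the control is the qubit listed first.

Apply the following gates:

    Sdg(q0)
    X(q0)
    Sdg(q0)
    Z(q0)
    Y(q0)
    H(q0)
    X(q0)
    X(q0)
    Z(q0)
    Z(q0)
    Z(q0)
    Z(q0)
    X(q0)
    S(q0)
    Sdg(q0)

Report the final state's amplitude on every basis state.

The resulting statevector has amplitude sqrt(2)/2 on |0>, sqrt(2)/2 on |1>. Key observation: gates 8-13 undo each other exactly, leaving only the rest of the circuit to track.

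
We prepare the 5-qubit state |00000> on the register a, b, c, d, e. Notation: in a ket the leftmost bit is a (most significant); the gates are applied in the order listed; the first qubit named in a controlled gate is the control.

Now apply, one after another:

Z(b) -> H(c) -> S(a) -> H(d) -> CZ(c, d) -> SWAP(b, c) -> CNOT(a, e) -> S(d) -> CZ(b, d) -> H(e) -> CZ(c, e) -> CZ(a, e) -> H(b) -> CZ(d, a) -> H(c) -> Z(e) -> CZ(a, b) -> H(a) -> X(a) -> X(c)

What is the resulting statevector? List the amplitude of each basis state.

The final amplitudes are 1/4 on |00000>, -1/4 on |00001>, I/4 on |00010>, -I/4 on |00011>, 1/4 on |00100>, -1/4 on |00101>, I/4 on |00110>, -I/4 on |00111>, 0 on |01000>, 0 on |01001>, 0 on |01010>, 0 on |01011>, 0 on |01100>, 0 on |01101>, 0 on |01110>, 0 on |01111>, 1/4 on |10000>, -1/4 on |10001>, I/4 on |10010>, -I/4 on |10011>, 1/4 on |10100>, -1/4 on |10101>, I/4 on |10110>, -I/4 on |10111>, 0 on |11000>, 0 on |11001>, 0 on |11010>, 0 on |11011>, 0 on |11100>, 0 on |11101>, 0 on |11110>, 0 on |11111>.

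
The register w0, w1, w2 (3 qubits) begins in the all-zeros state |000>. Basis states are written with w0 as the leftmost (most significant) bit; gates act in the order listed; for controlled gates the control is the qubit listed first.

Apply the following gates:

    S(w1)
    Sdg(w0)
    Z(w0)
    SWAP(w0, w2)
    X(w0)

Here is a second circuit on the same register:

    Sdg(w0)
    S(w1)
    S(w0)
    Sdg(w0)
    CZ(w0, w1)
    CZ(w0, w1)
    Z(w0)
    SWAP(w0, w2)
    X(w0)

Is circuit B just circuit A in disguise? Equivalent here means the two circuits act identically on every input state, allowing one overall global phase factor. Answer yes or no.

Yes — the two circuits implement the same unitary up to a global phase.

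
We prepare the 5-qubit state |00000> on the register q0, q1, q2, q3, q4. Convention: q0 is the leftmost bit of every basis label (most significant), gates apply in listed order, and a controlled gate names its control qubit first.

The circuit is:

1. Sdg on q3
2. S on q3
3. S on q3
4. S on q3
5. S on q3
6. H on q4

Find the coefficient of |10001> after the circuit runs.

The final state's coefficient on |10001> equals 0. Key observation: gates 2-5 undo each other exactly, leaving only the rest of the circuit to track.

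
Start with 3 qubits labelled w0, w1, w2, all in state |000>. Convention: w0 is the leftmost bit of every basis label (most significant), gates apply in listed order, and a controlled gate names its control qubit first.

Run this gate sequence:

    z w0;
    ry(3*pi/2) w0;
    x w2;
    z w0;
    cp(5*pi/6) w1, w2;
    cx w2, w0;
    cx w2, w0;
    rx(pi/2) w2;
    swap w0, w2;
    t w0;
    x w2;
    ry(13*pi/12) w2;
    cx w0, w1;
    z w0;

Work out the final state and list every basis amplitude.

After the circuit, the state carries amplitude I*(-sqrt(3*sqrt(2) + 6)/8 - sqrt(sqrt(2) + 2)/8 - sqrt(2 - sqrt(2))/8 + sqrt(6 - 3*sqrt(2))/8) on |000>, I*(-sqrt(sqrt(2) + 2)/8 + sqrt(2 - sqrt(2))/8 + sqrt(6 - 3*sqrt(2))/8 + sqrt(3*sqrt(2) + 6)/8) on |001>, 0 on |010>, 0 on |011>, 0 on |100>, 0 on |101>, (-sqrt(3*sqrt(2) + 6)/8 - sqrt(sqrt(2) + 2)/8 - sqrt(2 - sqrt(2))/8 + sqrt(6 - 3*sqrt(2))/8)*exp(I*pi/4) on |110>, (-sqrt(sqrt(2) + 2)/8 + sqrt(2 - sqrt(2))/8 + sqrt(6 - 3*sqrt(2))/8 + sqrt(3*sqrt(2) + 6)/8)*exp(I*pi/4) on |111>. Key observation: gates 6-7 undo each other exactly, leaving only the rest of the circuit to track.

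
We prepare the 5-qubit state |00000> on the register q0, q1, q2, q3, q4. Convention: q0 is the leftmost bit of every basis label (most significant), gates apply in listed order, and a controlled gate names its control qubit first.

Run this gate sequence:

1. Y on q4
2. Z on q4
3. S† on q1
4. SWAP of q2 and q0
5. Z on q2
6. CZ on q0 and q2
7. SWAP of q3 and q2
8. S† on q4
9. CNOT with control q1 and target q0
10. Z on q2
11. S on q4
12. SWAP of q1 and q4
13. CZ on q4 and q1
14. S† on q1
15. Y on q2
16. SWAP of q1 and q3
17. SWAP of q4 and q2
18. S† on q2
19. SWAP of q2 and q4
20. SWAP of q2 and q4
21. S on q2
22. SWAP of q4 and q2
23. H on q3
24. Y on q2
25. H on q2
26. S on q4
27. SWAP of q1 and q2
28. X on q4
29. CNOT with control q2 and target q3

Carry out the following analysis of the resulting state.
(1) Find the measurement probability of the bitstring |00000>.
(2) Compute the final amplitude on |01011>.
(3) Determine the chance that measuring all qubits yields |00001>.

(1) Outcome |00000> occurs with probability 0. Key observation: gates 17-22 undo each other exactly, leaving only the rest of the circuit to track.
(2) The final state's coefficient on |01011> equals 1/2.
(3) The probability of measuring |00001> is 1/4.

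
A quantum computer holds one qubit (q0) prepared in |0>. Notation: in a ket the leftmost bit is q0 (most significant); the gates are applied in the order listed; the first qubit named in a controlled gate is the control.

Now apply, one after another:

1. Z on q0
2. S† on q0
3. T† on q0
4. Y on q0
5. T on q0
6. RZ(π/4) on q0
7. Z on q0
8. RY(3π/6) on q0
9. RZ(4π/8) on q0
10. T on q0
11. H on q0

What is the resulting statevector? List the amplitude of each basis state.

After the circuit, the state carries amplitude (1 + exp(I*pi/4))*exp(3*I*pi/8)/2 on |0>, (-1 + exp(I*pi/4))*exp(3*I*pi/8)/2 on |1>.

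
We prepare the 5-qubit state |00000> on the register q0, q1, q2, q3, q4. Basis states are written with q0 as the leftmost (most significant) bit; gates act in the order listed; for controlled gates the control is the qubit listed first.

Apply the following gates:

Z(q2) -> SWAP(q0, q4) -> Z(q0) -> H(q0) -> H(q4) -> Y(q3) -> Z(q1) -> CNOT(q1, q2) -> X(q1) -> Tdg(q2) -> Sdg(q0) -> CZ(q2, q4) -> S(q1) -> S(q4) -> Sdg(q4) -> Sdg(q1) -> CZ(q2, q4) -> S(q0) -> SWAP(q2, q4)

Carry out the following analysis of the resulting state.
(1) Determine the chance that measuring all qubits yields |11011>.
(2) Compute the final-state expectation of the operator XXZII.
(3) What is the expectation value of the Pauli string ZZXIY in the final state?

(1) A full measurement returns |11011> with probability 0.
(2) The expectation value of XXZII is 0.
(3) In the final state, ZZXIY has expectation 0.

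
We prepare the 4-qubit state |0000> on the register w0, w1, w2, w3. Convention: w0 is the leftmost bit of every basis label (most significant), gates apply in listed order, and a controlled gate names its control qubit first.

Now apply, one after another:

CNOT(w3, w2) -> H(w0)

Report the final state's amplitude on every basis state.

After the circuit, the state carries amplitude sqrt(2)/2 on |0000>, sqrt(2)/2 on |1000>, and 0 on every other basis state.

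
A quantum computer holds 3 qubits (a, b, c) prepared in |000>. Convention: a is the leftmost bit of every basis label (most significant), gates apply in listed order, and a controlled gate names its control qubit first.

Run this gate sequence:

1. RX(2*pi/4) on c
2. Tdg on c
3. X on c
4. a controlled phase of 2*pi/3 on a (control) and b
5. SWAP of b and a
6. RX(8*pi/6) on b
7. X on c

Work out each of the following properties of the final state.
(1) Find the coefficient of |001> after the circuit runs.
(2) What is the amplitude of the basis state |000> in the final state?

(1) The final state's coefficient on |001> equals sqrt(2)*exp(I*pi/4)/4.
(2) The amplitude on |000> is -sqrt(2)/4.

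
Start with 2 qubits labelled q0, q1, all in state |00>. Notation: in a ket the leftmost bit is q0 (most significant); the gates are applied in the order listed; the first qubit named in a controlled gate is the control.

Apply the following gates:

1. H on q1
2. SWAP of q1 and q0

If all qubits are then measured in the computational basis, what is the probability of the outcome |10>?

The probability of measuring |10> is 1/2.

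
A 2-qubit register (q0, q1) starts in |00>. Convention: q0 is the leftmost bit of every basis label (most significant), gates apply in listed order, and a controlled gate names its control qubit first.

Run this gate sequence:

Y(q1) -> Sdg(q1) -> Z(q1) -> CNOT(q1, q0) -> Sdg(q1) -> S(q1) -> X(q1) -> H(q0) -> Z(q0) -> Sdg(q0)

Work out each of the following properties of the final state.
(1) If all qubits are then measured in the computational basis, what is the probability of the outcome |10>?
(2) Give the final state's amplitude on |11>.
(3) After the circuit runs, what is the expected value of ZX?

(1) The probability of measuring |10> is 1/2.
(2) The amplitude on |11> is 0.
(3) The observable ZX averages to 0.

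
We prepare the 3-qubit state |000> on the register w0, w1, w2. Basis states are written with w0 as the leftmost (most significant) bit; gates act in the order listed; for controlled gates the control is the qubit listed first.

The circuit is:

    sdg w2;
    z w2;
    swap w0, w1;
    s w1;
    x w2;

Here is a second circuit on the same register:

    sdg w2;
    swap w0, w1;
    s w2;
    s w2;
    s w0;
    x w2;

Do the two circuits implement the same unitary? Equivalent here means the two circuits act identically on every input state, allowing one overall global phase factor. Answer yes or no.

No: there is an input state on which the two circuits produce genuinely different outputs (not merely differing by a phase).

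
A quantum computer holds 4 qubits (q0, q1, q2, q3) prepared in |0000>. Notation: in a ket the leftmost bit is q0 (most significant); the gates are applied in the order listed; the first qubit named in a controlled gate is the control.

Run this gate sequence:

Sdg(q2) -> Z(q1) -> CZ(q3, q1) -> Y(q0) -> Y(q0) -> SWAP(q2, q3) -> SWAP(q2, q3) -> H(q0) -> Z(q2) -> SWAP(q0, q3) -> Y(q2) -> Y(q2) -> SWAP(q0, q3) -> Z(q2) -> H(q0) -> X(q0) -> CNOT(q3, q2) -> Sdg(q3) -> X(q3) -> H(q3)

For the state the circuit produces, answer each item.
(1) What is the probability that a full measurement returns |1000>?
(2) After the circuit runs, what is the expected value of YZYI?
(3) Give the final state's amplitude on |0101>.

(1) The probability of measuring |1000> is 1/2. Key observation: the block from step 8 through step 15 cancels to the identity and can be dropped.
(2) The observable YZYI averages to 0.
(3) |0101> carries amplitude 0 in the final state.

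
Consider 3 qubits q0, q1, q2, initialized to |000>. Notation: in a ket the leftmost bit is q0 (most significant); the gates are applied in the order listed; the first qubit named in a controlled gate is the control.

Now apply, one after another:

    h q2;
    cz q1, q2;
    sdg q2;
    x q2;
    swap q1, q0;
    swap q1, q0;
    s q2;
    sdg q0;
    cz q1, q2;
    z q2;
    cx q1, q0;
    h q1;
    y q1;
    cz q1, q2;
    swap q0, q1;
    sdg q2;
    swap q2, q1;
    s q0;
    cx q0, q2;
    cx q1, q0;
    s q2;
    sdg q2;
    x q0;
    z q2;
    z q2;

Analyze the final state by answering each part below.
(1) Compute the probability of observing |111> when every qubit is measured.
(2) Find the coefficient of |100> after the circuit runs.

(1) A full measurement returns |111> with probability 1/4.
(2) The amplitude on |100> is -1/2.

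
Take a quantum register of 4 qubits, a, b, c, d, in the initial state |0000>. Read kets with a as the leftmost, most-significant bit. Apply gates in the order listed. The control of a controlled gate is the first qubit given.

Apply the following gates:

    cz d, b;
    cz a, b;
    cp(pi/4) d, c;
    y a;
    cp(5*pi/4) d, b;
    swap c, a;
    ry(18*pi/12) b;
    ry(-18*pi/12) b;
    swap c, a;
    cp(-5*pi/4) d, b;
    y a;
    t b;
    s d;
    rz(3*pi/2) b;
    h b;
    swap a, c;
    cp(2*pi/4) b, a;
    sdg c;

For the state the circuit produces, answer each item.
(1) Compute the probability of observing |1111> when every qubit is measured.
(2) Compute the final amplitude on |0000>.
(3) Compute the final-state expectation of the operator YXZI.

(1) The probability of measuring |1111> is 0. Key observation: steps 4-11 multiply out to the identity, so the circuit reduces to the remaining gates.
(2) The final state's coefficient on |0000> equals -sqrt(2)*exp(I*pi/4)/2.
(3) The observable YXZI averages to 0.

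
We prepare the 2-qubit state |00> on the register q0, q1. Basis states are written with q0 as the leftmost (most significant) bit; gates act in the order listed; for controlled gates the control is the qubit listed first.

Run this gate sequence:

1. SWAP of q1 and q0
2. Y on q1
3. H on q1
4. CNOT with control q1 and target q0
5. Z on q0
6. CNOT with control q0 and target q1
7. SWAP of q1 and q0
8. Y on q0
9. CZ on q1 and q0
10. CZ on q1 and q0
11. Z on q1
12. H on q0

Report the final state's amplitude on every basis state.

The resulting statevector has amplitude -1/2 on |00>, 1/2 on |01>, 1/2 on |10>, -1/2 on |11>. Key observation: the block from step 9 through step 10 cancels to the identity and can be dropped.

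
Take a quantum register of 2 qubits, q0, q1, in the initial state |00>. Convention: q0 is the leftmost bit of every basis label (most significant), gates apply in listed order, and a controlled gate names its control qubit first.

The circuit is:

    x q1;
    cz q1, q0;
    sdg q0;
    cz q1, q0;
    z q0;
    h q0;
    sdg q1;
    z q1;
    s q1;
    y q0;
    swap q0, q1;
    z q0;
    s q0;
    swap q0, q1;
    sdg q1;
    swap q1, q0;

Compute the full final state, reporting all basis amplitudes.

The resulting statevector has amplitude 0 on |00>, 0 on |01>, -sqrt(2)*I/2 on |10>, sqrt(2)*I/2 on |11>.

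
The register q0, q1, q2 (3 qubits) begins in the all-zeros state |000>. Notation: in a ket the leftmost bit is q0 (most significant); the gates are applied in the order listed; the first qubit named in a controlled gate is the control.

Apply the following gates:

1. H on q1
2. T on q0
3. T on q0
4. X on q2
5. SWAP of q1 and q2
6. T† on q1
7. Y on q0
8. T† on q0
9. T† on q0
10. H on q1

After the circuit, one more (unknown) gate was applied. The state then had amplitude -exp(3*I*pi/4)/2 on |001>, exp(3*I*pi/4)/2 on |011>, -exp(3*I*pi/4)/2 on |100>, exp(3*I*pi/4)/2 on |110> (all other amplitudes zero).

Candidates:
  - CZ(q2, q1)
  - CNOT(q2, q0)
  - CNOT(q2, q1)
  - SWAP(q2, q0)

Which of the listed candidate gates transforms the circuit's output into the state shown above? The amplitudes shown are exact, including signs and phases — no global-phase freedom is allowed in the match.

The applied gate was CNOT(q2, q0).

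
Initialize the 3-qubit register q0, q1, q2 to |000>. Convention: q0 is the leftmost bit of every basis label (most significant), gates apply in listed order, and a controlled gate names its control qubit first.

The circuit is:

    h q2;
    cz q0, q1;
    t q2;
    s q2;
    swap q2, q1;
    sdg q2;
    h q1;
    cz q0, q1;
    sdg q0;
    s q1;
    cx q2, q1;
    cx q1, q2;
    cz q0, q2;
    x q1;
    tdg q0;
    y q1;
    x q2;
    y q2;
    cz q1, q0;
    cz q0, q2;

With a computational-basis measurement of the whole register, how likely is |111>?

A full measurement returns |111> with probability 0.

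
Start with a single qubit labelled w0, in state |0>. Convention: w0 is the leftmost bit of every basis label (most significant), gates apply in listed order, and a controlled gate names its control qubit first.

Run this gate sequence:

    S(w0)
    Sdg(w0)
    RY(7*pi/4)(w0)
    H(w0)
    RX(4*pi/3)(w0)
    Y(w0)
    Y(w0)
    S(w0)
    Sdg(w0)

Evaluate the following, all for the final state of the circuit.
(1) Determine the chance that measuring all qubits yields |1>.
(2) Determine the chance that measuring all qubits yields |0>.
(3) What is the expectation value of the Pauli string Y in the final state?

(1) The probability of measuring |1> is 1/2 - sqrt(2)/8.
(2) Outcome |0> occurs with probability sqrt(2)/8 + 1/2.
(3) In the final state, Y has expectation -sqrt(6)/4.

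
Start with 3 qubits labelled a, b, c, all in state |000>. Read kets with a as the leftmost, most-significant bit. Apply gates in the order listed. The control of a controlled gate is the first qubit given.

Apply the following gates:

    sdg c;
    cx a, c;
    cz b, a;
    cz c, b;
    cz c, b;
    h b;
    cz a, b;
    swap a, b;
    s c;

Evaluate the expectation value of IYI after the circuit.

The observable IYI averages to 0.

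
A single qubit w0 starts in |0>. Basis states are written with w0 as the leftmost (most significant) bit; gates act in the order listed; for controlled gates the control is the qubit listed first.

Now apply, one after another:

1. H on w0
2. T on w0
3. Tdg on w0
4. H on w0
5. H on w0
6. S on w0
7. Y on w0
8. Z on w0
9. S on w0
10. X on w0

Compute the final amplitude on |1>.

The final state's coefficient on |1> equals sqrt(2)/2.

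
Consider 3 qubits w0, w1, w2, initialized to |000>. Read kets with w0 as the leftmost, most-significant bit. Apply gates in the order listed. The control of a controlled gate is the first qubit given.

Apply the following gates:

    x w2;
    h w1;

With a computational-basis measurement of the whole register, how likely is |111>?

Outcome |111> occurs with probability 0.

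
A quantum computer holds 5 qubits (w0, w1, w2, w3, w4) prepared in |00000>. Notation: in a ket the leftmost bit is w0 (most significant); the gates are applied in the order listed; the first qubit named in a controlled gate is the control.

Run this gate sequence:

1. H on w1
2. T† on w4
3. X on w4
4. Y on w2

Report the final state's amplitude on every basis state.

The final amplitudes are sqrt(2)*I/2 on |00101>, sqrt(2)*I/2 on |01101>, and 0 on every other basis state.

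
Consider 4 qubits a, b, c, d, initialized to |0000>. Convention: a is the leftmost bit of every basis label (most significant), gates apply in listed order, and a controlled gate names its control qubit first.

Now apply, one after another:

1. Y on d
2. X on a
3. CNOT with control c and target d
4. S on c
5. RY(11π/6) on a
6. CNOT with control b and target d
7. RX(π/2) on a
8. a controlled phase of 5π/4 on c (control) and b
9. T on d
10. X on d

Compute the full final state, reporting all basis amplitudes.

The final amplitudes are (-sqrt(3) - 1 - sqrt(3)*I + I)*exp(I*pi/4)/4 on |0000>, -sqrt(3)*exp(I*pi/4)/4 - sqrt(3)*exp(3*I*pi/4)/4 - exp(3*I*pi/4)/4 + exp(I*pi/4)/4 on |1000>, and 0 on every other basis state.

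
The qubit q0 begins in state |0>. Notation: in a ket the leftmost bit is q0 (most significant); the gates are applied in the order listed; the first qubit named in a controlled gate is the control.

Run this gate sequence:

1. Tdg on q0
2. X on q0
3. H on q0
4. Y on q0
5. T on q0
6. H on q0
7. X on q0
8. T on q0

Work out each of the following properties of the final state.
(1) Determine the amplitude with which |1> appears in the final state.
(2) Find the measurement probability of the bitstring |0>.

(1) The amplitude on |1> is -1/2 + exp(3*I*pi/4)/2.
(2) Outcome |0> occurs with probability 1/2 - sqrt(2)/4.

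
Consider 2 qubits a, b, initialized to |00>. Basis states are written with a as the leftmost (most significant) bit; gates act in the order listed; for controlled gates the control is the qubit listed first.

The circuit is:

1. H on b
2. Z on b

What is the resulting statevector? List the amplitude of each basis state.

The final amplitudes are sqrt(2)/2 on |00>, -sqrt(2)/2 on |01>, 0 on |10>, 0 on |11>.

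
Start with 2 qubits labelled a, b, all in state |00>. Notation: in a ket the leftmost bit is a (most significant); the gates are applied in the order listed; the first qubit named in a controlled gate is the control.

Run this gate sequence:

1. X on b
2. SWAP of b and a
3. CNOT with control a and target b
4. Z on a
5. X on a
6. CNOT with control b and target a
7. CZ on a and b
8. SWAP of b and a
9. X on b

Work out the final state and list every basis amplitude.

The final amplitudes are 1 on |10>, and 0 on every other basis state.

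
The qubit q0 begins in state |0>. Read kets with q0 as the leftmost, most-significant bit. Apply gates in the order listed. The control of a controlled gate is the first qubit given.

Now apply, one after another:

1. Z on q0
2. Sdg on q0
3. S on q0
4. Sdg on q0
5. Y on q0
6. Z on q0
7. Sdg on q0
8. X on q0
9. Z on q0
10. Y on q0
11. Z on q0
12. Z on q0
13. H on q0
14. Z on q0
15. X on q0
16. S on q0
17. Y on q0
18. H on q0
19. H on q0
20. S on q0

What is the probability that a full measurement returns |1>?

The probability of measuring |1> is 1/2.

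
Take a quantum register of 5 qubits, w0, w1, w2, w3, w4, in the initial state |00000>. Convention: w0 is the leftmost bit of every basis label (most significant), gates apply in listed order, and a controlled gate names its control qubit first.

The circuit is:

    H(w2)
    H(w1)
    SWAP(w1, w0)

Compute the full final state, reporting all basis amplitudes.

The final amplitudes are 1/2 on |00000>, 1/2 on |00100>, 1/2 on |10000>, 1/2 on |10100>, and 0 on every other basis state.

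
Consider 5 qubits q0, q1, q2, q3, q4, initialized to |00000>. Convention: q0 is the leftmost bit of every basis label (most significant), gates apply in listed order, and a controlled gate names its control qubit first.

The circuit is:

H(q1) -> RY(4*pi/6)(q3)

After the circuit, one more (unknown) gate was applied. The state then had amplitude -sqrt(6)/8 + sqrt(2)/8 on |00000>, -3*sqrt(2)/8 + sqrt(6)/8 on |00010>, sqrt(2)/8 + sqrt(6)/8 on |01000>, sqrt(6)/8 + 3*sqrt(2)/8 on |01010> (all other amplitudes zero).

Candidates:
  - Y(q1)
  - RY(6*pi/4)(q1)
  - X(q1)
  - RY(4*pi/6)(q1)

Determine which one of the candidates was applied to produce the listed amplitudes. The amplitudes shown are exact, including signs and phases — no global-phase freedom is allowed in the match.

The unique candidate consistent with the amplitudes is RY(4*pi/6)(q1).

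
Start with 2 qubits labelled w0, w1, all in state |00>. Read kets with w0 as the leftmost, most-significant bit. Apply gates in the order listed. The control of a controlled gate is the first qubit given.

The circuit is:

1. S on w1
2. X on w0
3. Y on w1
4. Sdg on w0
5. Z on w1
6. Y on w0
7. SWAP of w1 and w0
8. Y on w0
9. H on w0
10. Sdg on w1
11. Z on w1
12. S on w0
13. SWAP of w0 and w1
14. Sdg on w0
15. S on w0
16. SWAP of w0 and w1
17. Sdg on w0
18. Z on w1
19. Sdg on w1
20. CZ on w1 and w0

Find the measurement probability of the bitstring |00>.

The probability of measuring |00> is 1/2. Key observation: the block from step 11 through step 18 cancels to the identity and can be dropped.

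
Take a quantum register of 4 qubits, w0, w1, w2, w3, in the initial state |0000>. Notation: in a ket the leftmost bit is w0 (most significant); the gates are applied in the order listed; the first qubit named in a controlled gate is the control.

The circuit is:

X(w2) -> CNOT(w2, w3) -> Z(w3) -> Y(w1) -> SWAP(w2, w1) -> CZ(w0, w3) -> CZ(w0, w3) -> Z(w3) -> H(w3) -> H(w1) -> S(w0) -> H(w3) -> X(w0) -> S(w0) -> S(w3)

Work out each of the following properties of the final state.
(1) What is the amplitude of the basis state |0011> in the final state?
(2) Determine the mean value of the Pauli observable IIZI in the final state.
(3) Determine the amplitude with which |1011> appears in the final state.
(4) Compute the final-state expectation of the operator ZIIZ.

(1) |0011> carries amplitude 0 in the final state.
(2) In the final state, IIZI has expectation -1.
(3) The amplitude on |1011> is -sqrt(2)*I/2.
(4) In the final state, ZIIZ has expectation 1.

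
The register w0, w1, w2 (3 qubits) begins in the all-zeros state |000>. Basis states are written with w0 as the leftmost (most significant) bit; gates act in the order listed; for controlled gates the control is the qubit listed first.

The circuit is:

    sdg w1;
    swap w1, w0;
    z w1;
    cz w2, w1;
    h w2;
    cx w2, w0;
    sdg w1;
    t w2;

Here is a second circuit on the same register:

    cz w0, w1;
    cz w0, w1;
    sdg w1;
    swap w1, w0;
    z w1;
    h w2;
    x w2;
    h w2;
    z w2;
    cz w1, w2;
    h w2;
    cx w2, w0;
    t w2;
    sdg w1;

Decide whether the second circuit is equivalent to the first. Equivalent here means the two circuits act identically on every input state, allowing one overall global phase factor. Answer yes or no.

Yes, they are equivalent — the unitaries differ by at most a global phase.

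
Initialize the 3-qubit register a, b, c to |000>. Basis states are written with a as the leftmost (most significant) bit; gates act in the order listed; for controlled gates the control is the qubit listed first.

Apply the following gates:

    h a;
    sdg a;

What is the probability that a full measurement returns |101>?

The probability of measuring |101> is 0.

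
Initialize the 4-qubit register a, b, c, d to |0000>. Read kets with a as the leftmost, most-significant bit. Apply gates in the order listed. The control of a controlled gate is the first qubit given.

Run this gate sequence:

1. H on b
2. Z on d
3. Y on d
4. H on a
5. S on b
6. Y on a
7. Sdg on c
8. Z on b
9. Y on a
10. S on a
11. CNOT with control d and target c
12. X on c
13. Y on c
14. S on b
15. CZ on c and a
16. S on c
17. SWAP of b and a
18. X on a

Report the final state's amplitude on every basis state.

The final amplitudes are -I/2 on |0011>, -1/2 on |0111>, -I/2 on |1011>, -1/2 on |1111>, and 0 on every other basis state.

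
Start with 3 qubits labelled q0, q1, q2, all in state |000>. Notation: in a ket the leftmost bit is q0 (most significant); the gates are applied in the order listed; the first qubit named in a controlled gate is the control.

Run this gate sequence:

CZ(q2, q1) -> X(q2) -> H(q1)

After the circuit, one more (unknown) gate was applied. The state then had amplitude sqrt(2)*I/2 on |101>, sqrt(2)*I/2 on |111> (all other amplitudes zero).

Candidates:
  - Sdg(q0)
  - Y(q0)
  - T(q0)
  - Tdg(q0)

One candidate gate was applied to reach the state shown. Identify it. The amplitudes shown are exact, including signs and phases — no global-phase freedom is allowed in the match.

The applied gate was Y(q0).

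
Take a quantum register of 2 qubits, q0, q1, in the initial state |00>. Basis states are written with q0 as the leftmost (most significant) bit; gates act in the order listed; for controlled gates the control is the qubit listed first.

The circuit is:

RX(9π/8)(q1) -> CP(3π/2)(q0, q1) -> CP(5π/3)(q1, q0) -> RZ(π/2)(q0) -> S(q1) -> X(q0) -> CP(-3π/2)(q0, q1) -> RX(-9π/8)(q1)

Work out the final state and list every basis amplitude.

After the circuit, the state carries amplitude 0 on |00>, 0 on |01>, sqrt(sqrt(2) + 2)*exp(3*I*pi/4)/2 on |10>, -sqrt(2 - sqrt(2))*exp(I*pi/4)/2 on |11>.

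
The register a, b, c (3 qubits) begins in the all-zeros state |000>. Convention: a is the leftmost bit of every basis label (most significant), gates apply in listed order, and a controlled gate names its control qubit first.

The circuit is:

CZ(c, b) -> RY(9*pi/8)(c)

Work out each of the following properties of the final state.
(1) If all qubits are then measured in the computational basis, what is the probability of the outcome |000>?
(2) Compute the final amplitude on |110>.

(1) Outcome |000> occurs with probability cos(7*pi/16)**2.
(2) |110> carries amplitude 0 in the final state.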